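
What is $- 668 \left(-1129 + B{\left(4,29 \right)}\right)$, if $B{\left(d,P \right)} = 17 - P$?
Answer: $762188$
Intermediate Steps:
$- 668 \left(-1129 + B{\left(4,29 \right)}\right) = - 668 \left(-1129 + \left(17 - 29\right)\right) = - 668 \left(-1129 - 12\right) = \left(-668\right) \left(-1141\right) = 762188$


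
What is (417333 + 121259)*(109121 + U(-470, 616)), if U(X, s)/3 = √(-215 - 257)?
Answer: 58771697632 + 3231552*I*√118 ≈ 5.8772e+10 + 3.5104e+7*I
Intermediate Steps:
U(X, s) = 6*I*√118 (U(X, s) = 3*√(-215 - 257) = 3*√(-472) = 3*(2*I*√118) = 6*I*√118)
(417333 + 121259)*(109121 + U(-470, 616)) = (417333 + 121259)*(109121 + 6*I*√118) = 538592*(109121 + 6*I*√118) = 58771697632 + 3231552*I*√118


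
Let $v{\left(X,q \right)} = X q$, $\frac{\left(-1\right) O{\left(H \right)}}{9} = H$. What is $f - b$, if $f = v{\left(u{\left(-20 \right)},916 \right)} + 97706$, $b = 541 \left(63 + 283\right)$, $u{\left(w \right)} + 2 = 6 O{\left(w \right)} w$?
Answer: $-19876912$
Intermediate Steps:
$O{\left(H \right)} = - 9 H$
$u{\left(w \right)} = -2 - 54 w^{2}$ ($u{\left(w \right)} = -2 + 6 \left(- 9 w\right) w = -2 + - 54 w w = -2 - 54 w^{2}$)
$b = 187186$ ($b = 541 \cdot 346 = 187186$)
$f = -19689726$ ($f = \left(-2 - 54 \left(-20\right)^{2}\right) 916 + 97706 = \left(-2 - 21600\right) 916 + 97706 = \left(-21602\right) 916 + 97706 = -19787432 + 97706 = -19689726$)
$f - b = -19689726 - 187186 = -19876912$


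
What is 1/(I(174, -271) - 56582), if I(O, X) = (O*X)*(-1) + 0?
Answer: -1/9428 ≈ -0.00010607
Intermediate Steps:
I(O, X) = -O*X (I(O, X) = -O*X + 0 = -O*X)
1/(I(174, -271) - 56582) = 1/(-1*174*(-271) - 56582) = 1/(47154 - 56582) = 1/(-9428) = -1/9428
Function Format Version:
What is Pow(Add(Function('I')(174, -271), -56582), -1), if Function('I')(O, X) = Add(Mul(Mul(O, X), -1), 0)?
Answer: Rational(-1, 9428) ≈ -0.00010607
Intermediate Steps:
Function('I')(O, X) = Mul(-1, O, X) (Function('I')(O, X) = Add(Mul(-1, O, X), 0) = Mul(-1, O, X))
Pow(Add(Function('I')(174, -271), -56582), -1) = Pow(Add(Mul(-1, 174, -271), -56582), -1) = Pow(Add(47154, -56582), -1) = Pow(-9428, -1) = Rational(-1, 9428)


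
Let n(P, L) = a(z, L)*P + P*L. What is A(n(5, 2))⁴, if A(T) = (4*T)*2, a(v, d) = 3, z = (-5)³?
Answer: 1600000000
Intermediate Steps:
z = -125
n(P, L) = 3*P + L*P (n(P, L) = 3*P + P*L = 3*P + L*P)
A(T) = 8*T
A(n(5, 2))⁴ = (8*(5*(3 + 2)))⁴ = (8*(5*5))⁴ = (8*25)⁴ = 200⁴ = 1600000000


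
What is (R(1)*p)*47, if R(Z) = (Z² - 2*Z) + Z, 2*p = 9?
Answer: 0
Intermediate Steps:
p = 9/2 (p = (½)*9 = 9/2 ≈ 4.5000)
R(Z) = Z² - Z
(R(1)*p)*47 = ((1*(-1 + 1))*(9/2))*47 = ((1*0)*(9/2))*47 = (0*(9/2))*47 = 0*47 = 0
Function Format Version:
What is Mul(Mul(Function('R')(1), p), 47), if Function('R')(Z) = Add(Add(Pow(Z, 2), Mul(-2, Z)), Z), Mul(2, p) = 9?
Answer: 0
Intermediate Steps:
p = Rational(9, 2) (p = Mul(Rational(1, 2), 9) = Rational(9, 2) ≈ 4.5000)
Function('R')(Z) = Add(Pow(Z, 2), Mul(-1, Z))
Mul(Mul(Function('R')(1), p), 47) = Mul(Mul(Mul(1, Add(-1, 1)), Rational(9, 2)), 47) = Mul(Mul(Mul(1, 0), Rational(9, 2)), 47) = Mul(Mul(0, Rational(9, 2)), 47) = Mul(0, 47) = 0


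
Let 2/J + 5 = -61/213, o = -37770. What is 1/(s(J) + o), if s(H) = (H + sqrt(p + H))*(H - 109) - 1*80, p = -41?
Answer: -29220055737743/1105152533412920610 + 15615160816*I*sqrt(51233)/7183491467183983965 ≈ -2.644e-5 + 4.9202e-7*I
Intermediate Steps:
J = -213/563 (J = 2/(-5 - 61/213) = 2/(-1126/213) = 2*(-213/1126) = -213/563 ≈ -0.37833)
s(H) = -80 + (-109 + H)*(H + sqrt(-41 + H)) (s(H) = (H + sqrt(-41 + H))*(H - 109) - 1*80 = (H + sqrt(-41 + H))*(-109 + H) - 80 = (-109 + H)*(H + sqrt(-41 + H)) - 80 = -80 + (-109 + H)*(H + sqrt(-41 + H)))
1/(s(J) + o) = 1/((-80 + (-213/563)**2 - 109*(-213/563) - 109*sqrt(-41 - 213/563) - 213*sqrt(-41 - 213/563)/563) - 37770) = 1/((-80 + 45369/316969 + 23217/563 - 1744*I*sqrt(51233)/563 - 3408*I*sqrt(51233)/316969) - 37770) = 1/((-12240980/316969 - 985280*I*sqrt(51233)/316969) - 37770) = 1/(-11984160110/316969 - 985280*I*sqrt(51233)/316969)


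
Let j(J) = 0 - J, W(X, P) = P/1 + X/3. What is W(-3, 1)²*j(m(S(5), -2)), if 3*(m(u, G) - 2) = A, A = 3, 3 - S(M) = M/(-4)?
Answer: 0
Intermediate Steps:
S(M) = 3 + M/4 (S(M) = 3 - M/(-4) = 3 - M*(-1)/4 = 3 - (-1)*M/4 = 3 + M/4)
W(X, P) = P + X/3 (W(X, P) = P*1 + X*(⅓) = P + X/3)
m(u, G) = 3 (m(u, G) = 2 + (⅓)*3 = 2 + 1 = 3)
j(J) = -J
W(-3, 1)²*j(m(S(5), -2)) = (1 + (⅓)*(-3))²*(-1*3) = (1 - 1)²*(-3) = 0²*(-3) = 0*(-3) = 0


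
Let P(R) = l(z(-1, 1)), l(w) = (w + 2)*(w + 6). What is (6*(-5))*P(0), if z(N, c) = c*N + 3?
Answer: -960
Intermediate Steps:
z(N, c) = 3 + N*c (z(N, c) = N*c + 3 = 3 + N*c)
l(w) = (2 + w)*(6 + w)
P(R) = 32 (P(R) = 12 + (3 - 1*1)² + 8*(3 - 1*1) = 12 + (3 - 1)² + 8*(3 - 1) = 12 + 2² + 8*2 = 12 + 4 + 16 = 32)
(6*(-5))*P(0) = (6*(-5))*32 = -30*32 = -960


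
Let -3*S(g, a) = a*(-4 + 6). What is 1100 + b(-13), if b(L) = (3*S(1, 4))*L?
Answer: 1204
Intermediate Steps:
S(g, a) = -2*a/3 (S(g, a) = -a*(-4 + 6)/3 = -a*2/3 = -2*a/3)
b(L) = -8*L (b(L) = (3*(-2/3*4))*L = (3*(-8/3))*L = -8*L)
1100 + b(-13) = 1100 - 8*(-13) = 1100 + 104 = 1204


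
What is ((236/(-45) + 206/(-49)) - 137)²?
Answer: 104276680561/4862025 ≈ 21447.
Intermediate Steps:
((236/(-45) + 206/(-49)) - 137)² = ((236*(-1/45) + 206*(-1/49)) - 137)² = ((-236/45 - 206/49) - 137)² = (-20834/2205 - 137)² = (-322919/2205)² = 104276680561/4862025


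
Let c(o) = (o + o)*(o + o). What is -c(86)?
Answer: -29584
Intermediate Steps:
c(o) = 4*o² (c(o) = (2*o)*(2*o) = 4*o²)
-c(86) = -4*86² = -4*7396 = -1*29584 = -29584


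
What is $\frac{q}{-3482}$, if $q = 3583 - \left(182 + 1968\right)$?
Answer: $- \frac{1433}{3482} \approx -0.41155$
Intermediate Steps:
$q = 1433$ ($q = 3583 - 2150 = 1433$)
$\frac{q}{-3482} = \frac{1433}{-3482} = 1433 \left(- \frac{1}{3482}\right) = - \frac{1433}{3482}$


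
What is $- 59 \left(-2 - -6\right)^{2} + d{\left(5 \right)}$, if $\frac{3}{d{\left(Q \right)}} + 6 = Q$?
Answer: $-947$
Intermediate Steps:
$d{\left(Q \right)} = \frac{3}{-6 + Q}$
$- 59 \left(-2 - -6\right)^{2} + d{\left(5 \right)} = - 59 \left(-2 - -6\right)^{2} + \frac{3}{-6 + 5} = - 59 \left(-2 + 6\right)^{2} + \frac{3}{-1} = - 59 \cdot 4^{2} + 3 \left(-1\right) = \left(-59\right) 16 - 3 = -944 - 3 = -947$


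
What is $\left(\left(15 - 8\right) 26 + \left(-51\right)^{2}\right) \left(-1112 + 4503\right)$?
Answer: $9437153$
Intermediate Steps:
$\left(\left(15 - 8\right) 26 + \left(-51\right)^{2}\right) \left(-1112 + 4503\right) = \left(7 \cdot 26 + 2601\right) 3391 = \left(182 + 2601\right) 3391 = 2783 \cdot 3391 = 9437153$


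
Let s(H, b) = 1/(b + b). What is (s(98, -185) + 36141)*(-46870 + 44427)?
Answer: -32668208867/370 ≈ -8.8292e+7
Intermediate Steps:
s(H, b) = 1/(2*b)
(s(98, -185) + 36141)*(-46870 + 44427) = ((½)/(-185) + 36141)*(-46870 + 44427) = ((½)*(-1/185) + 36141)*(-2443) = (-1/370 + 36141)*(-2443) = (13372169/370)*(-2443) = -32668208867/370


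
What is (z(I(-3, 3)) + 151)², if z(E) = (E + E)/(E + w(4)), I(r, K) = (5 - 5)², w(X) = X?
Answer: 22801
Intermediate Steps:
I(r, K) = 0 (I(r, K) = 0² = 0)
z(E) = 2*E/(4 + E) (z(E) = (E + E)/(E + 4) = (2*E)/(4 + E) = 2*E/(4 + E))
(z(I(-3, 3)) + 151)² = (2*0/(4 + 0) + 151)² = (2*0/4 + 151)² = (2*0*(¼) + 151)² = (0 + 151)² = 151² = 22801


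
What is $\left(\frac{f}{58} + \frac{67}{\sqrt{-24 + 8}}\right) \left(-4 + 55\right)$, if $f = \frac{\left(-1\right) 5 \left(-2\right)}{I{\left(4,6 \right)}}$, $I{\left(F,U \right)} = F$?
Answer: $\frac{255}{116} - \frac{3417 i}{4} \approx 2.1983 - 854.25 i$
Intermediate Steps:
$f = \frac{5}{2}$ ($f = \frac{\left(-1\right) 5 \left(-2\right)}{4} = \left(-5\right) \left(-2\right) \frac{1}{4} = 10 \cdot \frac{1}{4} = \frac{5}{2} \approx 2.5$)
$\left(\frac{f}{58} + \frac{67}{\sqrt{-24 + 8}}\right) \left(-4 + 55\right) = \left(\frac{5}{2 \cdot 58} + \frac{67}{\sqrt{-24 + 8}}\right) \left(-4 + 55\right) = \left(\frac{5}{2} \cdot \frac{1}{58} + \frac{67}{\sqrt{-16}}\right) 51 = \left(\frac{5}{116} + \frac{67}{4 i}\right) 51 = \left(\frac{5}{116} + 67 \left(- \frac{i}{4}\right)\right) 51 = \left(\frac{5}{116} - \frac{67 i}{4}\right) 51 = \frac{255}{116} - \frac{3417 i}{4}$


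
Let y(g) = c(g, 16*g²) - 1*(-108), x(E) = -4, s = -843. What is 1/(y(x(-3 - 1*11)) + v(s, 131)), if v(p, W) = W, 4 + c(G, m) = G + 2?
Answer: 1/233 ≈ 0.0042918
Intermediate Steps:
c(G, m) = -2 + G (c(G, m) = -4 + (G + 2) = -4 + (2 + G) = -2 + G)
y(g) = 106 + g (y(g) = (-2 + g) - 1*(-108) = (-2 + g) + 108 = 106 + g)
1/(y(x(-3 - 1*11)) + v(s, 131)) = 1/((106 - 4) + 131) = 1/(102 + 131) = 1/233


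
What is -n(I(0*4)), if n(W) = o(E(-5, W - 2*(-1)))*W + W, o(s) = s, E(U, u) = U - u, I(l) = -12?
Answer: 72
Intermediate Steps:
n(W) = W + W*(-7 - W) (n(W) = (-5 - (W - 2*(-1)))*W + W = (-5 - (W + 2))*W + W = (-5 - (2 + W))*W + W = (-5 + (-2 - W))*W + W = (-7 - W)*W + W = W*(-7 - W) + W = W + W*(-7 - W))
-n(I(0*4)) = -(-1)*(-12)*(6 - 12) = -(-1)*(-12)*(-6) = -1*(-72) = 72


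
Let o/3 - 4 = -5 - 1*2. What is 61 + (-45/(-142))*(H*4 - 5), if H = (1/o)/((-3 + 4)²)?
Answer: 8417/142 ≈ 59.275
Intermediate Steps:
o = -9 (o = 12 + 3*(-5 - 1*2) = 12 + 3*(-5 - 2) = 12 + 3*(-7) = 12 - 21 = -9)
H = -⅑ (H = (1/(-9))/((-3 + 4)²) = (1*(-⅑))/(1²) = -⅑/1 = -⅑*1 = -⅑ ≈ -0.11111)
61 + (-45/(-142))*(H*4 - 5) = 61 + (-45/(-142))*(-⅑*4 - 5) = 61 + (-45*(-1/142))*(-4/9 - 5) = 61 + (45/142)*(-49/9) = 61 - 245/142 = 8417/142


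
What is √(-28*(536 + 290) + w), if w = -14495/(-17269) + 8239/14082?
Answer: I*√1367648170618703719494/243182058 ≈ 152.07*I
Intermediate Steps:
w = 346397881/243182058 (w = -14495*(-1/17269) + 8239*(1/14082) = 14495/17269 + 8239/14082 = 346397881/243182058 ≈ 1.4244)
√(-28*(536 + 290) + w) = √(-28*(536 + 290) + 346397881/243182058) = √(-28*826 + 346397881/243182058) = √(-23128 + 346397881/243182058) = √(-5623968239543/243182058) = I*√1367648170618703719494/243182058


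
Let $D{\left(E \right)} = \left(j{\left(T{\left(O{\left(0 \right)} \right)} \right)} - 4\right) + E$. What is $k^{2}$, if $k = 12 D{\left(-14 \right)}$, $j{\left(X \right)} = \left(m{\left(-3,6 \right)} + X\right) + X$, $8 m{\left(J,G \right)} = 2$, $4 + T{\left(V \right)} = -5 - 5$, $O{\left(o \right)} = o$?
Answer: $301401$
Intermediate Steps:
$T{\left(V \right)} = -14$ ($T{\left(V \right)} = -4 - 10 = -14$)
$m{\left(J,G \right)} = \frac{1}{4}$ ($m{\left(J,G \right)} = \frac{1}{8} \cdot 2 = \frac{1}{4}$)
$j{\left(X \right)} = \frac{1}{4} + 2 X$ ($j{\left(X \right)} = \left(\frac{1}{4} + X\right) + X = \frac{1}{4} + 2 X$)
$D{\left(E \right)} = - \frac{127}{4} + E$ ($D{\left(E \right)} = \left(\left(\frac{1}{4} + 2 \left(-14\right)\right) - 4\right) + E = \left(\left(\frac{1}{4} - 28\right) - 4\right) + E = \left(- \frac{111}{4} - 4\right) + E = - \frac{127}{4} + E$)
$k = -549$ ($k = 12 \left(- \frac{127}{4} - 14\right) = 12 \left(- \frac{183}{4}\right) = -549$)
$k^{2} = \left(-549\right)^{2} = 301401$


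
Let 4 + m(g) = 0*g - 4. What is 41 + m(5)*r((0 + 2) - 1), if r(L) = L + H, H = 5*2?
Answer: -47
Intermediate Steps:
H = 10
m(g) = -8 (m(g) = -4 + (0*g - 4) = -4 + (0 - 4) = -4 - 4 = -8)
r(L) = 10 + L (r(L) = L + 10 = 10 + L)
41 + m(5)*r((0 + 2) - 1) = 41 - 8*(10 + ((0 + 2) - 1)) = 41 - 8*(10 + (2 - 1)) = 41 - 8*(10 + 1) = 41 - 8*11 = 41 - 88 = -47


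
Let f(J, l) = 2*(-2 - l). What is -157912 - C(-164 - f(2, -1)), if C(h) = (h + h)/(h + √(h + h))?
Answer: -6474473/41 - 9*I/41 ≈ -1.5791e+5 - 0.21951*I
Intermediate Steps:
f(J, l) = -4 - 2*l
C(h) = 2*h/(h + √2*√h) (C(h) = (2*h)/(h + √(2*h)) = (2*h)/(h + √2*√h) = 2*h/(h + √2*√h))
-157912 - C(-164 - f(2, -1)) = -157912 - 2*(-164 - (-4 - 2*(-1)))/((-164 - (-4 - 2*(-1))) + √2*√(-164 - (-4 - 2*(-1)))) = -157912 - 2*(-164 - (-4 + 2))/((-164 - (-4 + 2)) + √2*√(-164 - (-4 + 2))) = -157912 - 2*(-164 - 1*(-2))/((-164 - 1*(-2)) + √2*√(-164 - 1*(-2))) = -157912 - 2*(-164 + 2)/((-164 + 2) + √2*√(-164 + 2)) = -157912 - 2*(-162)/(-162 + √2*√(-162)) = -157912 - 2*(-162)/(-162 + √2*(9*I*√2)) = -157912 - 2*(-162)/(-162 + 18*I) = -157912 - 2*(-162)*(-162 - 18*I)/26568 = -157912 - (81/41 + 9*I/41) = -157912 + (-81/41 - 9*I/41) = -6474473/41 - 9*I/41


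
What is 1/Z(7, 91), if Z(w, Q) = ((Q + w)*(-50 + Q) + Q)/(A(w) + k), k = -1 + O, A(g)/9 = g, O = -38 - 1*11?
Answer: 13/4109 ≈ 0.0031638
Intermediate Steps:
O = -49 (O = -38 - 11 = -49)
A(g) = 9*g
k = -50 (k = -1 - 49 = -50)
Z(w, Q) = (Q + (-50 + Q)*(Q + w))/(-50 + 9*w) (Z(w, Q) = ((Q + w)*(-50 + Q) + Q)/(9*w - 50) = ((-50 + Q)*(Q + w) + Q)/(-50 + 9*w) = (Q + (-50 + Q)*(Q + w))/(-50 + 9*w))
1/Z(7, 91) = 1/((91² - 50*7 - 49*91 + 91*7)/(-50 + 9*7)) = 1/((8281 - 350 - 4459 + 637)/(-50 + 63)) = 1/(4109/13) = 13/4109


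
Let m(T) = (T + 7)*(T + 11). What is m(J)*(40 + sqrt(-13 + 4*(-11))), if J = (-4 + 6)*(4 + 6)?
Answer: 33480 + 837*I*sqrt(57) ≈ 33480.0 + 6319.2*I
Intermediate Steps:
J = 20 (J = 2*10 = 20)
m(T) = (7 + T)*(11 + T)
m(J)*(40 + sqrt(-13 + 4*(-11))) = (77 + 20**2 + 18*20)*(40 + sqrt(-13 + 4*(-11))) = (77 + 400 + 360)*(40 + sqrt(-13 - 44)) = 837*(40 + sqrt(-57)) = 837*(40 + I*sqrt(57)) = 33480 + 837*I*sqrt(57)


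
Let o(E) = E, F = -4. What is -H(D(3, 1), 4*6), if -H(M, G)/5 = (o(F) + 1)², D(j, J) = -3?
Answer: 45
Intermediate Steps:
H(M, G) = -45 (H(M, G) = -5*(-4 + 1)² = -5*(-3)² = -5*9 = -45)
-H(D(3, 1), 4*6) = -1*(-45) = 45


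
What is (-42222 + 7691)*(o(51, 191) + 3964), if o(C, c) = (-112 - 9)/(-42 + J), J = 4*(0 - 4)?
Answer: -7943269523/58 ≈ -1.3695e+8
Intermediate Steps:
J = -16 (J = 4*(-4) = -16)
o(C, c) = 121/58 (o(C, c) = (-112 - 9)/(-42 - 16) = -121/(-58) = -121*(-1/58) = 121/58)
(-42222 + 7691)*(o(51, 191) + 3964) = (-42222 + 7691)*(121/58 + 3964) = -34531*230033/58 = -7943269523/58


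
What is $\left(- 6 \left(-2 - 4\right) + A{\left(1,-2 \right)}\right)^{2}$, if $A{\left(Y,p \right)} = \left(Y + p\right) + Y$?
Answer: $1296$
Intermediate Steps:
$A{\left(Y,p \right)} = p + 2 Y$
$\left(- 6 \left(-2 - 4\right) + A{\left(1,-2 \right)}\right)^{2} = \left(- 6 \left(-2 - 4\right) + \left(-2 + 2 \cdot 1\right)\right)^{2} = \left(\left(-6\right) \left(-6\right) + \left(-2 + 2\right)\right)^{2} = \left(36 + 0\right)^{2} = 36^{2} = 1296$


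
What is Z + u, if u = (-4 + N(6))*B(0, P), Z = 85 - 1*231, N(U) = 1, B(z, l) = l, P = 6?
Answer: -164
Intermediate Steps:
Z = -146 (Z = 85 - 231 = -146)
u = -18 (u = (-4 + 1)*6 = -3*6 = -18)
Z + u = -146 - 18 = -164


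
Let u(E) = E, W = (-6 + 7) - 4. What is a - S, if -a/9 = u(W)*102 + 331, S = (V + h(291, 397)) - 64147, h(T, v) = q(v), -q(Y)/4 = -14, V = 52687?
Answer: 11179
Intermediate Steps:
q(Y) = 56 (q(Y) = -4*(-14) = 56)
W = -3 (W = 1 - 4 = -3)
h(T, v) = 56
S = -11404 (S = (52687 + 56) - 64147 = 52743 - 64147 = -11404)
a = -225 (a = -9*(-3*102 + 331) = -9*(-306 + 331) = -9*25 = -225)
a - S = -225 - 1*(-11404) = -225 + 11404 = 11179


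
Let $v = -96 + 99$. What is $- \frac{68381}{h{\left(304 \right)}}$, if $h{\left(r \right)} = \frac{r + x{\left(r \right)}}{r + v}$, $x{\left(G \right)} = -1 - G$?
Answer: $20992967$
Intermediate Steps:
$v = 3$
$h{\left(r \right)} = - \frac{1}{3 + r}$ ($h{\left(r \right)} = \frac{r - \left(1 + r\right)}{r + 3} = - \frac{1}{3 + r}$)
$- \frac{68381}{h{\left(304 \right)}} = - \frac{68381}{\left(-1\right) \frac{1}{3 + 304}} = - \frac{68381}{\left(-1\right) \frac{1}{307}} = - \frac{68381}{- \frac{1}{307}} = \left(-68381\right) \left(-307\right) = 20992967$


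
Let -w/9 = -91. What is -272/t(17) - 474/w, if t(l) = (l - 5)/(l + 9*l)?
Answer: -350706/91 ≈ -3853.9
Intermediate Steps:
t(l) = (-5 + l)/(10*l) (t(l) = (-5 + l)/((10*l)) = (-5 + l)*(1/(10*l)) = (-5 + l)/(10*l))
w = 819 (w = -9*(-91) = 819)
-272/t(17) - 474/w = -272*170/(-5 + 17) - 474/819 = -272/((1/10)*(1/17)*12) - 474*1/819 = -272/6/85 - 158/273 = -272*85/6 - 158/273 = -11560/3 - 158/273 = -350706/91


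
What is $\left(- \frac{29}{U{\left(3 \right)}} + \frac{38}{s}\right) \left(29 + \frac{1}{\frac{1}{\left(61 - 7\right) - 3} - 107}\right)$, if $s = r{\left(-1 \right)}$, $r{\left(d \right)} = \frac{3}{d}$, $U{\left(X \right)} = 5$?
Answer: $- \frac{43813921}{81840} \approx -535.36$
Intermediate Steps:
$s = -3$ ($s = \frac{3}{-1} = 3 \left(-1\right) = -3$)
$\left(- \frac{29}{U{\left(3 \right)}} + \frac{38}{s}\right) \left(29 + \frac{1}{\frac{1}{\left(61 - 7\right) - 3} - 107}\right) = \left(- \frac{29}{5} + \frac{38}{-3}\right) \left(29 + \frac{1}{\frac{1}{\left(61 - 7\right) - 3} - 107}\right) = \left(\left(-29\right) \frac{1}{5} + 38 \left(- \frac{1}{3}\right)\right) \left(29 + \frac{1}{\frac{1}{54 - 3} - 107}\right) = \left(- \frac{29}{5} - \frac{38}{3}\right) \left(29 + \frac{1}{\frac{1}{51} - 107}\right) = - \frac{277 \left(29 + \frac{1}{\frac{1}{51} - 107}\right)}{15} = - \frac{277 \left(29 + \frac{1}{- \frac{5456}{51}}\right)}{15} = - \frac{277 \left(29 - \frac{51}{5456}\right)}{15} = \left(- \frac{277}{15}\right) \frac{158173}{5456} = - \frac{43813921}{81840}$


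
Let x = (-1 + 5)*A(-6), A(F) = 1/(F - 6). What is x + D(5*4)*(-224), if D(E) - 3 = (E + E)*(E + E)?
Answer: -1077217/3 ≈ -3.5907e+5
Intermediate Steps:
D(E) = 3 + 4*E² (D(E) = 3 + (E + E)*(E + E) = 3 + (2*E)*(2*E) = 3 + 4*E²)
A(F) = 1/(-6 + F)
x = -⅓ (x = (-1 + 5)/(-6 - 6) = 4/(-12) = 4*(-1/12) = -⅓ ≈ -0.33333)
x + D(5*4)*(-224) = -⅓ + (3 + 4*(5*4)²)*(-224) = -⅓ + (3 + 4*20²)*(-224) = -⅓ + (3 + 4*400)*(-224) = -⅓ + (3 + 1600)*(-224) = -⅓ + 1603*(-224) = -⅓ - 359072 = -1077217/3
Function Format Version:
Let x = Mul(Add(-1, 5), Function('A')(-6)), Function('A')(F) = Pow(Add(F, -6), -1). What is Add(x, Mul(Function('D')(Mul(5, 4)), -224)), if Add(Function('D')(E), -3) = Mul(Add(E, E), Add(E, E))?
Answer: Rational(-1077217, 3) ≈ -3.5907e+5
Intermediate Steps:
Function('D')(E) = Add(3, Mul(4, Pow(E, 2))) (Function('D')(E) = Add(3, Mul(Add(E, E), Add(E, E))) = Add(3, Mul(Mul(2, E), Mul(2, E))) = Add(3, Mul(4, Pow(E, 2))))
Function('A')(F) = Pow(Add(-6, F), -1)
x = Rational(-1, 3) (x = Mul(Add(-1, 5), Pow(Add(-6, -6), -1)) = Mul(4, Pow(-12, -1)) = Mul(4, Rational(-1, 12)) = Rational(-1, 3) ≈ -0.33333)
Add(x, Mul(Function('D')(Mul(5, 4)), -224)) = Add(Rational(-1, 3), Mul(Add(3, Mul(4, Pow(Mul(5, 4), 2))), -224)) = Add(Rational(-1, 3), Mul(Add(3, Mul(4, Pow(20, 2))), -224)) = Add(Rational(-1, 3), Mul(Add(3, Mul(4, 400)), -224)) = Add(Rational(-1, 3), Mul(Add(3, 1600), -224)) = Add(Rational(-1, 3), Mul(1603, -224)) = Add(Rational(-1, 3), -359072) = Rational(-1077217, 3)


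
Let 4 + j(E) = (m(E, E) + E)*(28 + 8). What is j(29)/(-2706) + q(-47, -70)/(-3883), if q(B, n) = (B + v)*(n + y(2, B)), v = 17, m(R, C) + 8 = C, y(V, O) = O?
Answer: -748724/477609 ≈ -1.5676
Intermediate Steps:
m(R, C) = -8 + C
q(B, n) = (17 + B)*(B + n) (q(B, n) = (B + 17)*(n + B) = (17 + B)*(B + n))
j(E) = -292 + 72*E (j(E) = -4 + ((-8 + E) + E)*(28 + 8) = -4 + (-8 + 2*E)*36 = -4 + (-288 + 72*E) = -292 + 72*E)
j(29)/(-2706) + q(-47, -70)/(-3883) = (-292 + 72*29)/(-2706) + ((-47)**2 + 17*(-47) + 17*(-70) - 47*(-70))/(-3883) = (-292 + 2088)*(-1/2706) + (2209 - 799 - 1190 + 3290)*(-1/3883) = 1796*(-1/2706) + 3510*(-1/3883) = -898/1353 - 3510/3883 = -748724/477609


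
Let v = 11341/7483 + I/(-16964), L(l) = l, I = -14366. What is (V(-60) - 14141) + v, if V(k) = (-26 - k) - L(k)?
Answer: -891424467131/63470806 ≈ -14045.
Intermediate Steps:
V(k) = -26 - 2*k (V(k) = (-26 - k) - k = -26 - 2*k)
v = 149944751/63470806 (v = 11341/7483 - 14366/(-16964) = 11341*(1/7483) - 14366*(-1/16964) = 11341/7483 + 7183/8482 = 149944751/63470806 ≈ 2.3624)
(V(-60) - 14141) + v = ((-26 - 2*(-60)) - 14141) + 149944751/63470806 = ((-26 + 120) - 14141) + 149944751/63470806 = (94 - 14141) + 149944751/63470806 = -14047 + 149944751/63470806 = -891424467131/63470806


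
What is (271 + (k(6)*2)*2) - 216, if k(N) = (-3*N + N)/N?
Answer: 47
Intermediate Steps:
k(N) = -2 (k(N) = (-2*N)/N = -2)
(271 + (k(6)*2)*2) - 216 = (271 - 2*2*2) - 216 = (271 - 4*2) - 216 = (271 - 8) - 216 = 263 - 216 = 47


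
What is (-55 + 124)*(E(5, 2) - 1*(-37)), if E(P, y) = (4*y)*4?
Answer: 4761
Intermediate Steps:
E(P, y) = 16*y
(-55 + 124)*(E(5, 2) - 1*(-37)) = (-55 + 124)*(16*2 - 1*(-37)) = 69*(32 + 37) = 69*69 = 4761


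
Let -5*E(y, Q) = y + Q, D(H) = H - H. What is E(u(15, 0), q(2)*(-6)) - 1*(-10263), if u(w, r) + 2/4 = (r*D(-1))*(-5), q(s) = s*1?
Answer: 20531/2 ≈ 10266.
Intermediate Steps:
D(H) = 0
q(s) = s
u(w, r) = -½ (u(w, r) = -½ + (r*0)*(-5) = -½ + 0*(-5) = -½ + 0 = -½)
E(y, Q) = -Q/5 - y/5 (E(y, Q) = -(y + Q)/5 = -(Q + y)/5 = -Q/5 - y/5)
E(u(15, 0), q(2)*(-6)) - 1*(-10263) = (-2*(-6)/5 - ⅕*(-½)) - 1*(-10263) = (-⅕*(-12) + ⅒) + 10263 = (12/5 + ⅒) + 10263 = 5/2 + 10263 = 20531/2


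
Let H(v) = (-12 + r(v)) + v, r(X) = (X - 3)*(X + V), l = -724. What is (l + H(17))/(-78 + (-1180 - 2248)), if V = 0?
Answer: 481/3506 ≈ 0.13719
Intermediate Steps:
r(X) = X*(-3 + X) (r(X) = (X - 3)*(X + 0) = (-3 + X)*X = X*(-3 + X))
H(v) = -12 + v + v*(-3 + v) (H(v) = (-12 + v*(-3 + v)) + v = -12 + v + v*(-3 + v))
(l + H(17))/(-78 + (-1180 - 2248)) = (-724 + (-12 + 17² - 2*17))/(-78 + (-1180 - 2248)) = (-724 + (-12 + 289 - 34))/(-78 - 3428) = (-724 + 243)/(-3506) = -481*(-1/3506) = 481/3506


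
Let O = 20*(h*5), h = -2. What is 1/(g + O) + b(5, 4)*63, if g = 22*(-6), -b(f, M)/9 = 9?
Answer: -1694197/332 ≈ -5103.0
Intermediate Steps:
b(f, M) = -81 (b(f, M) = -9*9 = -81)
g = -132
O = -200 (O = 20*(-2*5) = 20*(-10) = -200)
1/(g + O) + b(5, 4)*63 = 1/(-132 - 200) - 81*63 = 1/(-332) - 5103 = -1/332 - 5103 = -1694197/332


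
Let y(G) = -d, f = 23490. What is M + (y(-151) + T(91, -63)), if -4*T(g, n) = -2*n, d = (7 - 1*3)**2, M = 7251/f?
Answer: -184754/3915 ≈ -47.191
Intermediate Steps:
M = 2417/7830 (M = 7251/23490 = 7251*(1/23490) = 2417/7830 ≈ 0.30868)
d = 16 (d = (7 - 3)**2 = 4**2 = 16)
T(g, n) = n/2 (T(g, n) = -(-1)*n/2 = n/2)
y(G) = -16 (y(G) = -1*16 = -16)
M + (y(-151) + T(91, -63)) = 2417/7830 + (-16 + (1/2)*(-63)) = 2417/7830 + (-16 - 63/2) = 2417/7830 - 95/2 = -184754/3915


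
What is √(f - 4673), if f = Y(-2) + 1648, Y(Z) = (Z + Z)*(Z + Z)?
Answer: I*√3009 ≈ 54.854*I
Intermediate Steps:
Y(Z) = 4*Z² (Y(Z) = (2*Z)*(2*Z) = 4*Z²)
f = 1664 (f = 4*(-2)² + 1648 = 4*4 + 1648 = 16 + 1648 = 1664)
√(f - 4673) = √(1664 - 4673) = √(-3009) = I*√3009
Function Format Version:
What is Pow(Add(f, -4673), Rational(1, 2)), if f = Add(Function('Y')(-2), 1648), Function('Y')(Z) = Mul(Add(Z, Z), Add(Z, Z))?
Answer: Mul(I, Pow(3009, Rational(1, 2))) ≈ Mul(54.854, I)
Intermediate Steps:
Function('Y')(Z) = Mul(4, Pow(Z, 2)) (Function('Y')(Z) = Mul(Mul(2, Z), Mul(2, Z)) = Mul(4, Pow(Z, 2)))
f = 1664 (f = Add(Mul(4, Pow(-2, 2)), 1648) = Add(Mul(4, 4), 1648) = Add(16, 1648) = 1664)
Pow(Add(f, -4673), Rational(1, 2)) = Pow(Add(1664, -4673), Rational(1, 2)) = Pow(-3009, Rational(1, 2)) = Mul(I, Pow(3009, Rational(1, 2)))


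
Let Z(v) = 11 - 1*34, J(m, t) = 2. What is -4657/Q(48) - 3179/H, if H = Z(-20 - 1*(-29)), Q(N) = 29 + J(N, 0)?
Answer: -8562/713 ≈ -12.008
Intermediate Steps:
Q(N) = 31 (Q(N) = 29 + 2 = 31)
Z(v) = -23 (Z(v) = 11 - 34 = -23)
H = -23
-4657/Q(48) - 3179/H = -4657/31 - 3179/(-23) = -4657*1/31 - 3179*(-1/23) = -4657/31 + 3179/23 = -8562/713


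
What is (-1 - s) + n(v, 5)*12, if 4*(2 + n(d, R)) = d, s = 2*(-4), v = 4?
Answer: -5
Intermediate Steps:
s = -8
n(d, R) = -2 + d/4
(-1 - s) + n(v, 5)*12 = (-1 - 1*(-8)) + (-2 + (¼)*4)*12 = (-1 + 8) + (-2 + 1)*12 = 7 - 1*12 = 7 - 12 = -5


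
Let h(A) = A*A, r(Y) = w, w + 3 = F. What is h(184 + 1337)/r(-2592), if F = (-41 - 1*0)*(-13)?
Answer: 2313441/530 ≈ 4365.0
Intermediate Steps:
F = 533 (F = (-41 + 0)*(-13) = -41*(-13) = 533)
w = 530 (w = -3 + 533 = 530)
r(Y) = 530
h(A) = A²
h(184 + 1337)/r(-2592) = (184 + 1337)²/530 = 1521²*(1/530) = 2313441*(1/530) = 2313441/530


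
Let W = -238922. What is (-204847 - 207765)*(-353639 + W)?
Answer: 244497779332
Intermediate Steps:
(-204847 - 207765)*(-353639 + W) = (-204847 - 207765)*(-353639 - 238922) = -412612*(-592561) = 244497779332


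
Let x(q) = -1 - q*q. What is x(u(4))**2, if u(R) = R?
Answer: 289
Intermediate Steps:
x(q) = -1 - q**2
x(u(4))**2 = (-1 - 1*4**2)**2 = (-1 - 1*16)**2 = (-1 - 16)**2 = (-17)**2 = 289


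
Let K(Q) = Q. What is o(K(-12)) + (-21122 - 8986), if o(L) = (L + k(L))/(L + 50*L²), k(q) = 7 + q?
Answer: -216416321/7188 ≈ -30108.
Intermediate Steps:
o(L) = (7 + 2*L)/(L + 50*L²) (o(L) = (L + (7 + L))/(L + 50*L²) = (7 + 2*L)/(L + 50*L²))
o(K(-12)) + (-21122 - 8986) = (7 + 2*(-12))/((-12)*(1 + 50*(-12))) + (-21122 - 8986) = -(7 - 24)/(12*(1 - 600)) - 30108 = -1/12*(-17)/(-599) - 30108 = -1/12*(-1/599)*(-17) - 30108 = -17/7188 - 30108 = -216416321/7188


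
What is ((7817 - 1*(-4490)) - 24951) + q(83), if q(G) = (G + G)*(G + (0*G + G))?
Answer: 14912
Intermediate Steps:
q(G) = 4*G² (q(G) = (2*G)*(G + (0 + G)) = (2*G)*(G + G) = (2*G)*(2*G) = 4*G²)
((7817 - 1*(-4490)) - 24951) + q(83) = ((7817 - 1*(-4490)) - 24951) + 4*83² = ((7817 + 4490) - 24951) + 4*6889 = (12307 - 24951) + 27556 = -12644 + 27556 = 14912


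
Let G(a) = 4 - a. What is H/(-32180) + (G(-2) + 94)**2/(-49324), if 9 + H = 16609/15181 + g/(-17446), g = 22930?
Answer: -31518046475/155679625244 ≈ -0.20245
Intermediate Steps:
H = -71822625/7789639 (H = -9 + (16609/15181 + 22930/(-17446)) = -9 + (16609*(1/15181) + 22930*(-1/17446)) = -9 + (977/893 - 11465/8723) = -9 - 1715874/7789639 = -71822625/7789639 ≈ -9.2203)
H/(-32180) + (G(-2) + 94)**2/(-49324) = -71822625/7789639/(-32180) + ((4 - 1*(-2)) + 94)**2/(-49324) = -71822625/7789639*(-1/32180) + ((4 + 2) + 94)**2*(-1/49324) = 14364525/50134116604 + (6 + 94)**2*(-1/49324) = 14364525/50134116604 + 100**2*(-1/49324) = 14364525/50134116604 + 10000*(-1/49324) = 14364525/50134116604 - 2500/12331 = -31518046475/155679625244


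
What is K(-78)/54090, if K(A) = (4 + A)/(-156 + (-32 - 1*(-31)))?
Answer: 37/4246065 ≈ 8.7139e-6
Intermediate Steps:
K(A) = -4/157 - A/157 (K(A) = (4 + A)/(-156 + (-32 + 31)) = (4 + A)/(-156 - 1) = (4 + A)/(-157) = (4 + A)*(-1/157) = -4/157 - A/157)
K(-78)/54090 = (-4/157 - 1/157*(-78))/54090 = (-4/157 + 78/157)*(1/54090) = (74/157)*(1/54090) = 37/4246065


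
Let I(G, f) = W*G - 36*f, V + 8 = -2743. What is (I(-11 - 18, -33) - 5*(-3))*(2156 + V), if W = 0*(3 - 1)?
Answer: -715785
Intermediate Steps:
V = -2751 (V = -8 - 2743 = -2751)
W = 0 (W = 0*2 = 0)
I(G, f) = -36*f (I(G, f) = 0*G - 36*f = 0 - 36*f = -36*f)
(I(-11 - 18, -33) - 5*(-3))*(2156 + V) = (-36*(-33) - 5*(-3))*(2156 - 2751) = (1188 + 15)*(-595) = 1203*(-595) = -715785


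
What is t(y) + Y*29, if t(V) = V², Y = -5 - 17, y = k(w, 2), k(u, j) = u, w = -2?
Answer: -634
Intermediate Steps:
y = -2
Y = -22
t(y) + Y*29 = (-2)² - 22*29 = 4 - 638 = -634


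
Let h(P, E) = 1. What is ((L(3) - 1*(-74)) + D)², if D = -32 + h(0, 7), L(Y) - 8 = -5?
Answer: 2116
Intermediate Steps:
L(Y) = 3 (L(Y) = 8 - 5 = 3)
D = -31 (D = -32 + 1 = -31)
((L(3) - 1*(-74)) + D)² = ((3 - 1*(-74)) - 31)² = ((3 + 74) - 31)² = (77 - 31)² = 46² = 2116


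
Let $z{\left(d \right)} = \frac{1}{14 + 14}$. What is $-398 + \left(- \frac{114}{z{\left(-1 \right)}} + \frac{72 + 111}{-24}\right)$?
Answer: $- \frac{28781}{8} \approx -3597.6$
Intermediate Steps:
$z{\left(d \right)} = \frac{1}{28}$
$-398 + \left(- \frac{114}{z{\left(-1 \right)}} + \frac{72 + 111}{-24}\right) = -398 - \left(3192 - \frac{72 + 111}{-24}\right) = -398 + \left(\left(-114\right) 28 + 183 \left(- \frac{1}{24}\right)\right) = -398 - \frac{25597}{8} = - \frac{28781}{8}$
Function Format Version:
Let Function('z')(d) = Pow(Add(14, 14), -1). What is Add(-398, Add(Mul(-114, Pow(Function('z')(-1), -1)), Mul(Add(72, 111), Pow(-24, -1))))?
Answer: Rational(-28781, 8) ≈ -3597.6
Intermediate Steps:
Function('z')(d) = Rational(1, 28) (Function('z')(d) = Pow(28, -1) = Rational(1, 28))
Add(-398, Add(Mul(-114, Pow(Function('z')(-1), -1)), Mul(Add(72, 111), Pow(-24, -1)))) = Add(-398, Add(Mul(-114, Pow(Rational(1, 28), -1)), Mul(Add(72, 111), Pow(-24, -1)))) = Add(-398, Add(Mul(-114, 28), Mul(183, Rational(-1, 24)))) = Add(-398, Add(-3192, Rational(-61, 8))) = Add(-398, Rational(-25597, 8)) = Rational(-28781, 8)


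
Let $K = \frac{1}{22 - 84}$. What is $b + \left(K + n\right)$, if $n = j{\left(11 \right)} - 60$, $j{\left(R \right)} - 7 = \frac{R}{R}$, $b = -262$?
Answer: $- \frac{19469}{62} \approx -314.02$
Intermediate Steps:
$K = - \frac{1}{62}$ ($K = \frac{1}{-62} = - \frac{1}{62} \approx -0.016129$)
$j{\left(R \right)} = 8$ ($j{\left(R \right)} = 7 + \frac{R}{R} = 7 + 1 = 8$)
$n = -52$ ($n = 8 - 60 = -52$)
$b + \left(K + n\right) = -262 - \frac{3225}{62} = - \frac{19469}{62}$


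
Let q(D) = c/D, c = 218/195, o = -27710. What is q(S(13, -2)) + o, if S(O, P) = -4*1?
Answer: -10807009/390 ≈ -27710.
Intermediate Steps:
S(O, P) = -4
c = 218/195 (c = 218*(1/195) = 218/195 ≈ 1.1179)
q(D) = 218/(195*D)
q(S(13, -2)) + o = (218/195)/(-4) - 27710 = (218/195)*(-¼) - 27710 = -109/390 - 27710 = -10807009/390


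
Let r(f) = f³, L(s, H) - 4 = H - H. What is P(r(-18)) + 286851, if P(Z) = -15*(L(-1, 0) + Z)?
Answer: 374271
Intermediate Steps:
L(s, H) = 4 (L(s, H) = 4 + (H - H) = 4 + 0 = 4)
P(Z) = -60 - 15*Z (P(Z) = -15*(4 + Z) = -60 - 15*Z)
P(r(-18)) + 286851 = (-60 - 15*(-18)³) + 286851 = (-60 - 15*(-5832)) + 286851 = (-60 + 87480) + 286851 = 87420 + 286851 = 374271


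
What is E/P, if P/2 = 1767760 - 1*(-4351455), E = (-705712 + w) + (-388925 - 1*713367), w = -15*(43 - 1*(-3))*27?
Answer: -913317/6119215 ≈ -0.14925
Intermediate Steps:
w = -18630 (w = -15*(43 + 3)*27 = -15*46*27 = -690*27 = -18630)
E = -1826634 (E = (-705712 - 18630) + (-388925 - 1*713367) = -724342 + (-388925 - 713367) = -724342 - 1102292 = -1826634)
P = 12238430 (P = 2*(1767760 - 1*(-4351455)) = 2*(1767760 + 4351455) = 2*6119215 = 12238430)
E/P = -1826634/12238430 = -1826634*1/12238430 = -913317/6119215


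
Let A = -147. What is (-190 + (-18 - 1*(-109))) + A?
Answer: -246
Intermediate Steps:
(-190 + (-18 - 1*(-109))) + A = (-190 + (-18 - 1*(-109))) - 147 = (-190 + (-18 + 109)) - 147 = (-190 + 91) - 147 = -99 - 147 = -246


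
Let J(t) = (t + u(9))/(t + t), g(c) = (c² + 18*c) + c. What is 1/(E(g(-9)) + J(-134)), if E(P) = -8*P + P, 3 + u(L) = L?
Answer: 67/42242 ≈ 0.0015861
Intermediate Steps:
u(L) = -3 + L
g(c) = c² + 19*c
E(P) = -7*P
J(t) = (6 + t)/(2*t) (J(t) = (t + (-3 + 9))/(t + t) = (t + 6)/((2*t)) = (6 + t)*(1/(2*t)) = (6 + t)/(2*t))
1/(E(g(-9)) + J(-134)) = 1/(-(-63)*(19 - 9) + (½)*(6 - 134)/(-134)) = 1/(-(-63)*10 + (½)*(-1/134)*(-128)) = 1/(-7*(-90) + 32/67) = 1/(630 + 32/67) = 1/(42242/67) = 67/42242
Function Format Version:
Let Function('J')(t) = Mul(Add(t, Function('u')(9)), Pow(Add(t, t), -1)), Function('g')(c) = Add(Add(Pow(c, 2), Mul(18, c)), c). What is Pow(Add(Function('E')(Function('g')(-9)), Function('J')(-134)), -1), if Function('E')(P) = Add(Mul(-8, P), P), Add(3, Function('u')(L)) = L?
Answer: Rational(67, 42242) ≈ 0.0015861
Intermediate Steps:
Function('u')(L) = Add(-3, L)
Function('g')(c) = Add(Pow(c, 2), Mul(19, c))
Function('E')(P) = Mul(-7, P)
Function('J')(t) = Mul(Rational(1, 2), Pow(t, -1), Add(6, t)) (Function('J')(t) = Mul(Add(t, Add(-3, 9)), Pow(Add(t, t), -1)) = Mul(Add(t, 6), Pow(Mul(2, t), -1)) = Mul(Add(6, t), Mul(Rational(1, 2), Pow(t, -1))) = Mul(Rational(1, 2), Pow(t, -1), Add(6, t)))
Pow(Add(Function('E')(Function('g')(-9)), Function('J')(-134)), -1) = Pow(Add(Mul(-7, Mul(-9, Add(19, -9))), Mul(Rational(1, 2), Pow(-134, -1), Add(6, -134))), -1) = Pow(Add(Mul(-7, Mul(-9, 10)), Mul(Rational(1, 2), Rational(-1, 134), -128)), -1) = Pow(Add(Mul(-7, -90), Rational(32, 67)), -1) = Pow(Add(630, Rational(32, 67)), -1) = Pow(Rational(42242, 67), -1) = Rational(67, 42242)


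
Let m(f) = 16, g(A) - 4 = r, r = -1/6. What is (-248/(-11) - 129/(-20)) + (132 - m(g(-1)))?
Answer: 31899/220 ≈ 145.00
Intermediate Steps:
r = -⅙ (r = -1*⅙ = -⅙ ≈ -0.16667)
g(A) = 23/6 (g(A) = 4 - ⅙ = 23/6)
(-248/(-11) - 129/(-20)) + (132 - m(g(-1))) = (-248/(-11) - 129/(-20)) + (132 - 1*16) = (-248*(-1/11) - 129*(-1/20)) + (132 - 16) = (248/11 + 129/20) + 116 = 6379/220 + 116 = 31899/220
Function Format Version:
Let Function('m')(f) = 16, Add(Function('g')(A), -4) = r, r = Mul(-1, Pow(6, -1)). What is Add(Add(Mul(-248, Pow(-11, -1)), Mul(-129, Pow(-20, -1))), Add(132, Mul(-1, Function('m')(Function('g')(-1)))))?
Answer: Rational(31899, 220) ≈ 145.00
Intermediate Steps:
r = Rational(-1, 6) (r = Mul(-1, Rational(1, 6)) = Rational(-1, 6) ≈ -0.16667)
Function('g')(A) = Rational(23, 6) (Function('g')(A) = Add(4, Rational(-1, 6)) = Rational(23, 6))
Add(Add(Mul(-248, Pow(-11, -1)), Mul(-129, Pow(-20, -1))), Add(132, Mul(-1, Function('m')(Function('g')(-1))))) = Add(Add(Mul(-248, Pow(-11, -1)), Mul(-129, Pow(-20, -1))), Add(132, Mul(-1, 16))) = Add(Add(Mul(-248, Rational(-1, 11)), Mul(-129, Rational(-1, 20))), Add(132, -16)) = Add(Add(Rational(248, 11), Rational(129, 20)), 116) = Add(Rational(6379, 220), 116) = Rational(31899, 220)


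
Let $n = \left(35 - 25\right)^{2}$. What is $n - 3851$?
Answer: $-3751$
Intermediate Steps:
$n = 100$ ($n = 10^{2} = 100$)
$n - 3851 = 100 - 3851 = -3751$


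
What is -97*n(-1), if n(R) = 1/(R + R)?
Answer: 97/2 ≈ 48.500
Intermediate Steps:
n(R) = 1/(2*R)
-97*n(-1) = -97/(2*(-1)) = -97*(-1)/2 = -97*(-1/2) = 97/2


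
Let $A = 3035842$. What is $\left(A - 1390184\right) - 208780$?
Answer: $1436878$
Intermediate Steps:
$\left(A - 1390184\right) - 208780 = \left(3035842 - 1390184\right) - 208780 = 1645658 - 208780 = 1436878$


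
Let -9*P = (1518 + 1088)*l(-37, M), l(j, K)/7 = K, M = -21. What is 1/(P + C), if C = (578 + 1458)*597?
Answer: 3/3774170 ≈ 7.9488e-7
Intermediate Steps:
C = 1215492 (C = 2036*597 = 1215492)
l(j, K) = 7*K
P = 127694/3 (P = -(1518 + 1088)*7*(-21)/9 = -2606*(-147)/9 = -⅑*(-383082) = 127694/3 ≈ 42565.)
1/(P + C) = 1/(127694/3 + 1215492) = 1/(3774170/3) = 3/3774170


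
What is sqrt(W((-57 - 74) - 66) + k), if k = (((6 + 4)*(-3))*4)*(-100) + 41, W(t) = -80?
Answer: 3*sqrt(1329) ≈ 109.37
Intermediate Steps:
k = 12041 (k = ((10*(-3))*4)*(-100) + 41 = -30*4*(-100) + 41 = -120*(-100) + 41 = 12000 + 41 = 12041)
sqrt(W((-57 - 74) - 66) + k) = sqrt(-80 + 12041) = sqrt(11961) = 3*sqrt(1329)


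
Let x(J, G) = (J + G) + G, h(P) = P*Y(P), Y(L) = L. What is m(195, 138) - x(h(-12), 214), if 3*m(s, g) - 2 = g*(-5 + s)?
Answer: 24506/3 ≈ 8168.7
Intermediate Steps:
m(s, g) = ⅔ + g*(-5 + s)/3 (m(s, g) = ⅔ + (g*(-5 + s))/3 = ⅔ + g*(-5 + s)/3)
h(P) = P² (h(P) = P*P = P²)
x(J, G) = J + 2*G (x(J, G) = (G + J) + G = J + 2*G)
m(195, 138) - x(h(-12), 214) = (⅔ - 5/3*138 + (⅓)*138*195) - ((-12)² + 2*214) = (⅔ - 230 + 8970) - (144 + 428) = 26222/3 - 1*572 = 26222/3 - 572 = 24506/3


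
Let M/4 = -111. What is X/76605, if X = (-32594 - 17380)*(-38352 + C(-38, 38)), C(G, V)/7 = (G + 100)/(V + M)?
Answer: 18527677262/740515 ≈ 25020.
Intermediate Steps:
M = -444 (M = 4*(-111) = -444)
C(G, V) = 7*(100 + G)/(-444 + V) (C(G, V) = 7*((G + 100)/(V - 444)) = 7*((100 + G)/(-444 + V)) = 7*(100 + G)/(-444 + V))
X = 55583031786/29 (X = (-32594 - 17380)*(-38352 + 7*(100 - 38)/(-444 + 38)) = -49974*(-38352 + 7*62/(-406)) = -49974*(-38352 + 7*(-1/406)*62) = -49974*(-38352 - 31/29) = -49974*(-1112239/29) = 55583031786/29 ≈ 1.9167e+9)
X/76605 = (55583031786/29)/76605 = (55583031786/29)*(1/76605) = 18527677262/740515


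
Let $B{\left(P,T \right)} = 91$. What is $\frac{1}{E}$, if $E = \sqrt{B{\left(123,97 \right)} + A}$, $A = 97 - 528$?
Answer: $- \frac{i \sqrt{85}}{170} \approx - 0.054233 i$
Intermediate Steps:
$A = -431$ ($A = 97 - 528 = -431$)
$E = 2 i \sqrt{85}$ ($E = \sqrt{91 - 431} = \sqrt{-340} = 2 i \sqrt{85} \approx 18.439 i$)
$\frac{1}{E} = \frac{1}{2 i \sqrt{85}} = - \frac{i \sqrt{85}}{170}$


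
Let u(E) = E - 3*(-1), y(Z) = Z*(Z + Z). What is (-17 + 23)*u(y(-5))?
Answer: 318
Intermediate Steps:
y(Z) = 2*Z² (y(Z) = Z*(2*Z) = 2*Z²)
u(E) = 3 + E (u(E) = E + 3 = 3 + E)
(-17 + 23)*u(y(-5)) = (-17 + 23)*(3 + 2*(-5)²) = 6*(3 + 2*25) = 6*(3 + 50) = 6*53 = 318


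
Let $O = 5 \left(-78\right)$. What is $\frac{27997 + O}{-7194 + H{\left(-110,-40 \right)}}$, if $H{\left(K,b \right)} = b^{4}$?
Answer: $\frac{27607}{2552806} \approx 0.010814$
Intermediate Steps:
$O = -390$
$\frac{27997 + O}{-7194 + H{\left(-110,-40 \right)}} = \frac{27997 - 390}{-7194 + \left(-40\right)^{4}} = \frac{27607}{-7194 + 2560000} = \frac{27607}{2552806}$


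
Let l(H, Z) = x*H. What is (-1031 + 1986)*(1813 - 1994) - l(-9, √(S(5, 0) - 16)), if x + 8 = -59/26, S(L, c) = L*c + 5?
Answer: -4496633/26 ≈ -1.7295e+5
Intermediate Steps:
S(L, c) = 5 + L*c
x = -267/26 (x = -8 - 59/26 = -267/26 ≈ -10.269)
l(H, Z) = -267*H/26
(-1031 + 1986)*(1813 - 1994) - l(-9, √(S(5, 0) - 16)) = (-1031 + 1986)*(1813 - 1994) - (-267)*(-9)/26 = 955*(-181) - 1*2403/26 = -172855 - 2403/26 = -4496633/26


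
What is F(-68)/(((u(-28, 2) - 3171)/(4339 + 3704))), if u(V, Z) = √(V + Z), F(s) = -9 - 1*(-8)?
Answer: 25504353/10055267 + 8043*I*√26/10055267 ≈ 2.5364 + 0.0040786*I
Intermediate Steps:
F(s) = -1 (F(s) = -9 + 8 = -1)
F(-68)/(((u(-28, 2) - 3171)/(4339 + 3704))) = -1/((√(-28 + 2) - 3171)/(4339 + 3704)) = -1/((√(-26) - 3171)/8043) = -1/((I*√26 - 3171)*(1/8043)) = -1/((-3171 + I*√26)*(1/8043)) = -1/(-151/383 + I*√26/8043)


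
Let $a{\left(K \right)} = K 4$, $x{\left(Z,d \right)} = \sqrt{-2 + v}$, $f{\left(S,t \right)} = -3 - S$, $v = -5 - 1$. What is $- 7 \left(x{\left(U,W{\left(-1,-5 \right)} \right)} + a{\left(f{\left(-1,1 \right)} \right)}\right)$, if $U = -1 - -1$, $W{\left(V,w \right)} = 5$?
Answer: $56 - 14 i \sqrt{2} \approx 56.0 - 19.799 i$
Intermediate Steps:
$v = -6$ ($v = -5 - 1 = -6$)
$U = 0$ ($U = -1 + 1 = 0$)
$x{\left(Z,d \right)} = 2 i \sqrt{2}$ ($x{\left(Z,d \right)} = \sqrt{-2 - 6} = \sqrt{-8} = 2 i \sqrt{2}$)
$a{\left(K \right)} = 4 K$
$- 7 \left(x{\left(U,W{\left(-1,-5 \right)} \right)} + a{\left(f{\left(-1,1 \right)} \right)}\right) = - 7 \left(2 i \sqrt{2} + 4 \left(-3 - -1\right)\right) = - 7 \left(2 i \sqrt{2} + 4 \left(-3 + 1\right)\right) = - 7 \left(2 i \sqrt{2} + 4 \left(-2\right)\right) = - 7 \left(2 i \sqrt{2} - 8\right) = - 7 \left(-8 + 2 i \sqrt{2}\right) = 56 - 14 i \sqrt{2}$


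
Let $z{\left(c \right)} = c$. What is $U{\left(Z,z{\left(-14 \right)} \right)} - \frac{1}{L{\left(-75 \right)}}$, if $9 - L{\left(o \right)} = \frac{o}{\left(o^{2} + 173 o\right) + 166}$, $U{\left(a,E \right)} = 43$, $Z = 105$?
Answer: $\frac{2769799}{64581} \approx 42.889$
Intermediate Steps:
$L{\left(o \right)} = 9 - \frac{o}{166 + o^{2} + 173 o}$ ($L{\left(o \right)} = 9 - \frac{o}{\left(o^{2} + 173 o\right) + 166} = 9 - \frac{o}{166 + o^{2} + 173 o}$)
$U{\left(Z,z{\left(-14 \right)} \right)} - \frac{1}{L{\left(-75 \right)}} = 43 - \frac{1}{\frac{1}{166 + \left(-75\right)^{2} + 173 \left(-75\right)} \left(1494 + 9 \left(-75\right)^{2} + 1556 \left(-75\right)\right)} = 43 - \frac{1}{\frac{1}{166 + 5625 - 12975} \left(1494 + 9 \cdot 5625 - 116700\right)} = 43 - \frac{1}{\frac{1}{-7184} \left(1494 + 50625 - 116700\right)} = 43 - \frac{1}{\left(- \frac{1}{7184}\right) \left(-64581\right)} = 43 - \frac{1}{\frac{64581}{7184}} = 43 - \frac{7184}{64581} = \frac{2769799}{64581}$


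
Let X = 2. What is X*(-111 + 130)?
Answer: 38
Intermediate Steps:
X*(-111 + 130) = 2*(-111 + 130) = 2*19 = 38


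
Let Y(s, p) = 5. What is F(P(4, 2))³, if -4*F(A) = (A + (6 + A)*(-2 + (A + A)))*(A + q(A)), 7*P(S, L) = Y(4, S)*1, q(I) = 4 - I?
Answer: 3581577/117649 ≈ 30.443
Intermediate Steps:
P(S, L) = 5/7 (P(S, L) = (5*1)/7 = (⅐)*5 = 5/7)
F(A) = -A - (-2 + 2*A)*(6 + A) (F(A) = -(A + (6 + A)*(-2 + (A + A)))*(A + (4 - A))/4 = -(A + (6 + A)*(-2 + 2*A))*4/4 = -(A + (-2 + 2*A)*(6 + A))*4/4 = -(4*A + 4*(-2 + 2*A)*(6 + A))/4 = -A - (-2 + 2*A)*(6 + A))
F(P(4, 2))³ = (12 - 11*5/7 - 2*(5/7)²)³ = (12 - 55/7 - 2*25/49)³ = (12 - 55/7 - 50/49)³ = (153/49)³ = 3581577/117649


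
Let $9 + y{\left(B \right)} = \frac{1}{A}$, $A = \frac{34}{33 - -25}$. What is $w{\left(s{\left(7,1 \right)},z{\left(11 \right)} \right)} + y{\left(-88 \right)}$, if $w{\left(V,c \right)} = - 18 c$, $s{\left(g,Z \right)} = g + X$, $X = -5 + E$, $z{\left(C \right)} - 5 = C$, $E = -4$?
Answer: $- \frac{5020}{17} \approx -295.29$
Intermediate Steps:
$z{\left(C \right)} = 5 + C$
$X = -9$ ($X = -5 - 4 = -9$)
$A = \frac{17}{29}$ ($A = \frac{34}{33 + 25} = \frac{34}{58} = 34 \cdot \frac{1}{58} = \frac{17}{29} \approx 0.58621$)
$s{\left(g,Z \right)} = -9 + g$ ($s{\left(g,Z \right)} = g - 9 = -9 + g$)
$y{\left(B \right)} = - \frac{124}{17}$ ($y{\left(B \right)} = -9 + \frac{1}{\frac{17}{29}} = -9 + \frac{29}{17} = - \frac{124}{17}$)
$w{\left(s{\left(7,1 \right)},z{\left(11 \right)} \right)} + y{\left(-88 \right)} = - 18 \left(5 + 11\right) - \frac{124}{17} = \left(-18\right) 16 - \frac{124}{17} = -288 - \frac{124}{17} = - \frac{5020}{17}$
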